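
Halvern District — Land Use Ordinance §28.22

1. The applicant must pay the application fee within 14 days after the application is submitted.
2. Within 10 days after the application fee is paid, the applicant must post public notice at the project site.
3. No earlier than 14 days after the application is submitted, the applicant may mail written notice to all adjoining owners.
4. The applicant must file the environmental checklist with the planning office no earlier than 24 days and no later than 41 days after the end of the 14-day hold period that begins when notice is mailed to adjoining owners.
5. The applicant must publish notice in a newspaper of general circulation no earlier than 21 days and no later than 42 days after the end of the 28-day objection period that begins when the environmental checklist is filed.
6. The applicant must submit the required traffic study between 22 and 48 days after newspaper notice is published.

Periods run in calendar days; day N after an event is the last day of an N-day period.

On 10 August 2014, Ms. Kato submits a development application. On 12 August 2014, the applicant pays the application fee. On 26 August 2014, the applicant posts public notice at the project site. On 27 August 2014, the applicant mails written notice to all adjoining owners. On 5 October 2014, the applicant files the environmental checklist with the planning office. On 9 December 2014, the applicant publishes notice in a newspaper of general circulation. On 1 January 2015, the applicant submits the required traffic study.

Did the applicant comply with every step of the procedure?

(1) due by 10 August 2014 + 14 days = 24 August 2014; 12 August 2014 is within that limit.
(2) due by 12 August 2014 + 10 days = 22 August 2014; done 26 August 2014 — 4 days late.
No need to go further; step 2 was not satisfied.

No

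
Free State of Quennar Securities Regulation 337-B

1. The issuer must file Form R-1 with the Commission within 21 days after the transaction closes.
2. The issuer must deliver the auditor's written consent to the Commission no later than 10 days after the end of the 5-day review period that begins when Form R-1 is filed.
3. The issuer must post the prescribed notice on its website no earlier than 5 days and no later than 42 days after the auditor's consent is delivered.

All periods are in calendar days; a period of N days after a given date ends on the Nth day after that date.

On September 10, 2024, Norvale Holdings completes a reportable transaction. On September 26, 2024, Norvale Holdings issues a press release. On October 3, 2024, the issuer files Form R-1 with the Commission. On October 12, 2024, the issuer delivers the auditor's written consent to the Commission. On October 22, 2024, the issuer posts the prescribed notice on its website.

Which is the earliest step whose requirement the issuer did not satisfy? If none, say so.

(1) due by September 10, 2024 + 21 days = October 1, 2024; not done until October 3, 2024, 2 days after the deadline.
The procedure was therefore not followed at step 1.

Step 1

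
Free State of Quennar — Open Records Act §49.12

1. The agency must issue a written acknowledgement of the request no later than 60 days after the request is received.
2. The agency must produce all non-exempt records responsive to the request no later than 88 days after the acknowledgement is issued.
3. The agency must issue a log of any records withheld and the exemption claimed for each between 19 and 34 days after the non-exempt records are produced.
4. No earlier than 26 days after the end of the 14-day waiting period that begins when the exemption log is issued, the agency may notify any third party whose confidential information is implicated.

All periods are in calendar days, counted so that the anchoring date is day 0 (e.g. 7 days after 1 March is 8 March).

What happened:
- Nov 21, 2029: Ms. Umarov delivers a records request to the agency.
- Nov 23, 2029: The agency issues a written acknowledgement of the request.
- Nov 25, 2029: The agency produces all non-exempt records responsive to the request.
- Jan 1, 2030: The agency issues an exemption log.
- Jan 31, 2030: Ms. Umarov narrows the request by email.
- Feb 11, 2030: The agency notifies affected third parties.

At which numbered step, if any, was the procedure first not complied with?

Step 3

Step 1 — counting 60 days from Nov 21, 2029 (when the request is received) gives a deadline of Jan 20, 2030; done Nov 23, 2029 — timely.
Step 2 — counting 88 days from Nov 23, 2029 (when the acknowledgement is issued) gives a deadline of Feb 19, 2030; Nov 25, 2029 is within that limit.
Step 3 — 19 and 34 days from Nov 25, 2029 (when the non-exempt records are produced) are Dec 14, 2029 and Dec 29, 2029 respectively; done Jan 1, 2030 — 3 days after the window closed.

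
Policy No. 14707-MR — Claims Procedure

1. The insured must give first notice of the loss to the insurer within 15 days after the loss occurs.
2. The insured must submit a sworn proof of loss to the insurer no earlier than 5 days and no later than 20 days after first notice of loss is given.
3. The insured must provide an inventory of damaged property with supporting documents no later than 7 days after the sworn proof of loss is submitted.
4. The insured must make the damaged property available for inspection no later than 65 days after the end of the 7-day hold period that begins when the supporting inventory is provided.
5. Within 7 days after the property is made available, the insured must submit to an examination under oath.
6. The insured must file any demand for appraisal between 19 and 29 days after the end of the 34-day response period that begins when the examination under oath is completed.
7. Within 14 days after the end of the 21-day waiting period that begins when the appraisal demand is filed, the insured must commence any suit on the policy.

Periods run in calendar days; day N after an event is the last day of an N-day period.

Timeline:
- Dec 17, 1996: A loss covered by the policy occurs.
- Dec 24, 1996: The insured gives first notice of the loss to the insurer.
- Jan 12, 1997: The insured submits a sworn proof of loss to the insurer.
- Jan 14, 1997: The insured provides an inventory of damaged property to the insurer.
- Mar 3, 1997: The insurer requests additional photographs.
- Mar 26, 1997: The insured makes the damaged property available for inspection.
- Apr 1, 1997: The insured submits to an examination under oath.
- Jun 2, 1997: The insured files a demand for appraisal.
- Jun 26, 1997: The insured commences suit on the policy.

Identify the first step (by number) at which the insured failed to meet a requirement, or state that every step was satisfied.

None — every step was satisfied

Step 1: 15 days after Dec 17, 1996 (when the loss occurs) is Jan 1, 1997; Dec 24, 1996 is within that limit.
Step 2: the window is 5–20 days after Dec 24, 1996 (when first notice of loss is given), so Dec 29, 1996 through Jan 13, 1997; done Jan 12, 1997, which is between those dates.
Step 3: 7 days after Jan 12, 1997 (when the sworn proof of loss is submitted) is Jan 19, 1997; done Jan 14, 1997 — timely.
Step 4: 65 days after Jan 21, 1997 (end of the 7-day hold period, which began when the supporting inventory is provided on Jan 14, 1997) is Mar 27, 1997; Mar 26, 1997 is within that limit.
Step 5: 7 days after Mar 26, 1997 (when the property is made available) is Apr 2, 1997; done Apr 1, 1997 — timely.
Step 6: the window is 19–29 days after May 5, 1997 (end of the 34-day response period, which began when the examination under oath is completed on Apr 1, 1997), so May 24, 1997 through Jun 3, 1997; done Jun 2, 1997, which is between those dates.
Step 7: 14 days after Jun 23, 1997 (end of the 21-day waiting period, which began when the appraisal demand is filed on Jun 2, 1997) is Jul 7, 1997; Jun 26, 1997 is within that limit.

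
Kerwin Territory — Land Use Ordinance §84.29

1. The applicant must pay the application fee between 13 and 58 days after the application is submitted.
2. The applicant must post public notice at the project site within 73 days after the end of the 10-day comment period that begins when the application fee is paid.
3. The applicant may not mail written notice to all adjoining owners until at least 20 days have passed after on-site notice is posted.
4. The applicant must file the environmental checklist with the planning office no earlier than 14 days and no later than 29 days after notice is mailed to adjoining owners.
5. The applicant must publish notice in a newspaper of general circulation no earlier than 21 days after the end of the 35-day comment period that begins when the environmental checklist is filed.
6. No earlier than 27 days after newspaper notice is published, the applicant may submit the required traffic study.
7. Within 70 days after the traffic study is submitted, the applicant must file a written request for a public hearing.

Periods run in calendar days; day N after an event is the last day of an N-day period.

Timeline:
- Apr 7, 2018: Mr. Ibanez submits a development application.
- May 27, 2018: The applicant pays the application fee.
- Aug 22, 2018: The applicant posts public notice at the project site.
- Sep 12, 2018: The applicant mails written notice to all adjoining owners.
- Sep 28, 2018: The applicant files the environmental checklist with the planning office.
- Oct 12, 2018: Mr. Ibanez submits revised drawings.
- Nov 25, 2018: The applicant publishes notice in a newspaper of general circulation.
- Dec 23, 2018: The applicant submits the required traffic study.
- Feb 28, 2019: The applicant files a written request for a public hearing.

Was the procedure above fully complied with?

No

Step 1: the window is 13–58 days after Apr 7, 2018 (when the application is submitted), so Apr 20, 2018 through Jun 4, 2018; May 27, 2018 falls inside that range.
Step 2: 73 days after Jun 6, 2018 (end of the 10-day comment period, which began when the application fee is paid on May 27, 2018) is Aug 18, 2018; Aug 22, 2018 misses that deadline by 4 days.
Later steps need not be reached.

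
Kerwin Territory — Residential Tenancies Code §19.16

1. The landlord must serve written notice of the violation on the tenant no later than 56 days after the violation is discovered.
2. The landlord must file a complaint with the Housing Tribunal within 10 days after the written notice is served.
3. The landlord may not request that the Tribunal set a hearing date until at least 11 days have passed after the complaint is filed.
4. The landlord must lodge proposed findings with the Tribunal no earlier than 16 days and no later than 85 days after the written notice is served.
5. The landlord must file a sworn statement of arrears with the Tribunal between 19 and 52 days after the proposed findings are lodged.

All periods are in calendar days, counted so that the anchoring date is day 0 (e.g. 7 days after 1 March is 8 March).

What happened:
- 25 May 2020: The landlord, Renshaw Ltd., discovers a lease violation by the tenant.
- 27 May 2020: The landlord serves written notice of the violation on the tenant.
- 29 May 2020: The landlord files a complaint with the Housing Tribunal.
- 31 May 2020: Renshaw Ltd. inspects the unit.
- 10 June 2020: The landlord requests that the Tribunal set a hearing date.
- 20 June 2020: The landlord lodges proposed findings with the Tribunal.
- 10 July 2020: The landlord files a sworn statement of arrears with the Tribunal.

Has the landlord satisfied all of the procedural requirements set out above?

(1) due by 25 May 2020 + 56 days = 20 July 2020; 27 May 2020 is within that limit.
(2) due by 27 May 2020 + 10 days = 6 June 2020; completed 29 May 2020, before the deadline.
(3) permitted from 29 May 2020 + 11 days = 9 June 2020 onward; 10 June 2020 is on or after that date.
(4) the permitted window runs from 27 May 2020 + 16 = 12 June 2020 to 27 May 2020 + 85 = 20 August 2020; done 20 June 2020 — within the window.
(5) the permitted window runs from 20 June 2020 + 19 = 9 July 2020 to 20 June 2020 + 52 = 11 August 2020; 10 July 2020 falls inside that range.

Yes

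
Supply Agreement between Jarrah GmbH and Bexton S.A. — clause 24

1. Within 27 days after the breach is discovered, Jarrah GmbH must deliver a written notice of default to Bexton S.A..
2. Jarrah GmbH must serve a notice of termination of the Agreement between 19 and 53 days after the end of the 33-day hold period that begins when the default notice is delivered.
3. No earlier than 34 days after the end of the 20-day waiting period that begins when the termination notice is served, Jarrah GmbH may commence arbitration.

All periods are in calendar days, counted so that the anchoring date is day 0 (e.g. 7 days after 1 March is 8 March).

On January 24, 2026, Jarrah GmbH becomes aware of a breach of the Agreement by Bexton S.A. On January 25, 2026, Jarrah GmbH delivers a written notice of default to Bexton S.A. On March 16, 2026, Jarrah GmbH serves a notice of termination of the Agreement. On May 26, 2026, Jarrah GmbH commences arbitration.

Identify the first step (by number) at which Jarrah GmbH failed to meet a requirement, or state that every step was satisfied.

Step 1 — counting 27 days from January 24, 2026 (when the breach is discovered) gives a deadline of February 20, 2026; completed January 25, 2026, before the deadline.
Step 2 — 19 and 53 days from February 27, 2026 (end of the 33-day hold period, which began when the default notice is delivered on January 25, 2026) are March 18, 2026 and April 21, 2026 respectively; done March 16, 2026 — 2 days before the window opened.

Step 2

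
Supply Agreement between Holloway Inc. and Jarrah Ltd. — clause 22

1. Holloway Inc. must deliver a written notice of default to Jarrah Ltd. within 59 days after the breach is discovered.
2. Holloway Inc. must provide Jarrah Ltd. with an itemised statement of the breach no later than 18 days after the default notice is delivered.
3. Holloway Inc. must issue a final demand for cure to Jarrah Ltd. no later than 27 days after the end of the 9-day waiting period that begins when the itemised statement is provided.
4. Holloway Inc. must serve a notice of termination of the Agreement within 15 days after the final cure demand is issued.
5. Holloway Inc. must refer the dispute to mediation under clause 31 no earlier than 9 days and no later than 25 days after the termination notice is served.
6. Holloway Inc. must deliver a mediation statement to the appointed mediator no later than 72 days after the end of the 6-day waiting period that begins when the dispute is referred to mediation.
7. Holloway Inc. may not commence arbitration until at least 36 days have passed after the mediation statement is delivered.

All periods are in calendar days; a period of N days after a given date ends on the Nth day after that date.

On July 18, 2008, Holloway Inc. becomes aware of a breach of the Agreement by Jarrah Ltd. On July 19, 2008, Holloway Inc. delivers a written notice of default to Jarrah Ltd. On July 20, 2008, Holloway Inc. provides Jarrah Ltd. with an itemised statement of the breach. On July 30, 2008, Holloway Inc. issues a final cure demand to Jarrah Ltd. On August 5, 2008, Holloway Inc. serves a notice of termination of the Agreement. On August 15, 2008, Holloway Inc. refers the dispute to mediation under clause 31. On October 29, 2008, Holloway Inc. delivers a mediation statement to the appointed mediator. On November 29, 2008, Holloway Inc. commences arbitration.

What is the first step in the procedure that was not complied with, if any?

Step 1: 59 days after July 18, 2008 (when the breach is discovered) is September 15, 2008; July 19, 2008 is within that limit.
Step 2: 18 days after July 19, 2008 (when the default notice is delivered) is August 6, 2008; July 20, 2008 is within that limit.
Step 3: 27 days after July 29, 2008 (end of the 9-day waiting period, which began when the itemised statement is provided on July 20, 2008) is August 25, 2008; completed July 30, 2008, before the deadline.
Step 4: 15 days after July 30, 2008 (when the final cure demand is issued) is August 14, 2008; completed August 5, 2008, before the deadline.
Step 5: the window is 9–25 days after August 5, 2008 (when the termination notice is served), so August 14, 2008 through August 30, 2008; done August 15, 2008, which is between those dates.
Step 6: 72 days after August 21, 2008 (end of the 6-day waiting period, which began when the dispute is referred to mediation on August 15, 2008) is November 1, 2008; done October 29, 2008 — timely.
Step 7: the earliest permitted date is 36 days after October 29, 2008 (when the mediation statement is delivered), i.e. December 4, 2008; done November 29, 2008 — 5 days too early.
The procedure was therefore not followed at step 7.

Step 7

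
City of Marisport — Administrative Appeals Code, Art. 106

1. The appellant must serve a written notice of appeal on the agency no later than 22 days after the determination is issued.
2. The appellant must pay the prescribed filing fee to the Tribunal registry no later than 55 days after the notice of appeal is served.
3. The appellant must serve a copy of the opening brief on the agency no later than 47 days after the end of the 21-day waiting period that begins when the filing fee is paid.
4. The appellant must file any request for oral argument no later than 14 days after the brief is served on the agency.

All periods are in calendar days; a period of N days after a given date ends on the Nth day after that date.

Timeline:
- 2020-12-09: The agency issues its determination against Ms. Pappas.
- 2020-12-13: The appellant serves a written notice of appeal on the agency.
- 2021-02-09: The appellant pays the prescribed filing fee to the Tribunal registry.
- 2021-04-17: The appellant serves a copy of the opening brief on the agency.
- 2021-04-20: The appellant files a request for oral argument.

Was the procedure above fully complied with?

Step 1: 22 days after 2020-12-09 (when the determination is issued) is 2020-12-31; done 2020-12-13 — timely.
Step 2: 55 days after 2020-12-13 (when the notice of appeal is served) is 2021-02-06; 2021-02-09 misses that deadline by 3 days.

No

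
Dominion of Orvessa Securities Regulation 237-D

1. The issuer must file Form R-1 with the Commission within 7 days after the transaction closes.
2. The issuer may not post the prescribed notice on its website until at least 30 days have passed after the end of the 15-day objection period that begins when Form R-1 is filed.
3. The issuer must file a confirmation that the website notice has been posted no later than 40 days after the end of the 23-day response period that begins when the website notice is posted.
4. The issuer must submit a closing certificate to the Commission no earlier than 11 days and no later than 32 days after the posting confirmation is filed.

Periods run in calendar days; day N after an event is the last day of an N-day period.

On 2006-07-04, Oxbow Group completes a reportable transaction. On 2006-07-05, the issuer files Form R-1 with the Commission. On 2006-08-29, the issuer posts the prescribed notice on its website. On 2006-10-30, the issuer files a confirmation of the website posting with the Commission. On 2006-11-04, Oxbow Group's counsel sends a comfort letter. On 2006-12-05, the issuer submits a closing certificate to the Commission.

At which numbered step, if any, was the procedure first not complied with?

(1) due by 2006-07-04 + 7 days = 2006-07-11; done 2006-07-05 — timely.
(2) permitted from 2006-07-20 + 30 days = 2006-08-19 onward; done 2006-08-29, after the minimum wait.
(3) due by 2006-09-21 + 40 days = 2006-10-31; completed 2006-10-30, before the deadline.
(4) the permitted window runs from 2006-10-30 + 11 = 2006-11-10 to 2006-10-30 + 32 = 2006-12-01; done 2006-12-05 — 4 days after the window closed.

Step 4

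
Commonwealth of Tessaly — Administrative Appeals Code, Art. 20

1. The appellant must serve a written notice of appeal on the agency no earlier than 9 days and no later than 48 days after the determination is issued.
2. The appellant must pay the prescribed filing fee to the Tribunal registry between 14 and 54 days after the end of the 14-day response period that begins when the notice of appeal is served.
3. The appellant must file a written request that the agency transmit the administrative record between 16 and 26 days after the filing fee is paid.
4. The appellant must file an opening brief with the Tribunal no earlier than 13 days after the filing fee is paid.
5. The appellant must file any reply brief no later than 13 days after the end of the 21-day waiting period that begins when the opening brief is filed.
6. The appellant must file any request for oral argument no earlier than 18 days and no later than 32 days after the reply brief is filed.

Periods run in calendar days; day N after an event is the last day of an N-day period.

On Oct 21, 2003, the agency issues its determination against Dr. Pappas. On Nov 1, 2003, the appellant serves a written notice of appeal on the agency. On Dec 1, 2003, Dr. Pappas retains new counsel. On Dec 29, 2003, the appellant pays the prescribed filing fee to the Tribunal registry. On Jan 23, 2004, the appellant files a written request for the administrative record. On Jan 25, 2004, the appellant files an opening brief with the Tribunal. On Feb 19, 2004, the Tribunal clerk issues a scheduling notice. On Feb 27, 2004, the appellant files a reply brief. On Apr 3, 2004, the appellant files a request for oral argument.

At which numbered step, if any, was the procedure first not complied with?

Step 6

Step 1 — 9 and 48 days from Oct 21, 2003 (when the determination is issued) are Oct 30, 2003 and Dec 8, 2003 respectively; Nov 1, 2003 falls inside that range.
Step 2 — 14 and 54 days from Nov 15, 2003 (end of the 14-day response period, which began when the notice of appeal is served on Nov 1, 2003) are Nov 29, 2003 and Jan 8, 2004 respectively; done Dec 29, 2003 — within the window.
Step 3 — 16 and 26 days from Dec 29, 2003 (when the filing fee is paid) are Jan 14, 2004 and Jan 24, 2004 respectively; Jan 23, 2004 falls inside that range.
Step 4 — must wait 13 days from Dec 29, 2003 (when the filing fee is paid), so not before Jan 11, 2004; done Jan 25, 2004 — permitted.
Step 5 — counting 13 days from Feb 15, 2004 (end of the 21-day waiting period, which began when the opening brief is filed on Jan 25, 2004) gives a deadline of Feb 28, 2004; Feb 27, 2004 is within that limit.
Step 6 — 18 and 32 days from Feb 27, 2004 (when the reply brief is filed) are Mar 16, 2004 and Mar 30, 2004 respectively; Apr 3, 2004 is 4 days past the end of the window.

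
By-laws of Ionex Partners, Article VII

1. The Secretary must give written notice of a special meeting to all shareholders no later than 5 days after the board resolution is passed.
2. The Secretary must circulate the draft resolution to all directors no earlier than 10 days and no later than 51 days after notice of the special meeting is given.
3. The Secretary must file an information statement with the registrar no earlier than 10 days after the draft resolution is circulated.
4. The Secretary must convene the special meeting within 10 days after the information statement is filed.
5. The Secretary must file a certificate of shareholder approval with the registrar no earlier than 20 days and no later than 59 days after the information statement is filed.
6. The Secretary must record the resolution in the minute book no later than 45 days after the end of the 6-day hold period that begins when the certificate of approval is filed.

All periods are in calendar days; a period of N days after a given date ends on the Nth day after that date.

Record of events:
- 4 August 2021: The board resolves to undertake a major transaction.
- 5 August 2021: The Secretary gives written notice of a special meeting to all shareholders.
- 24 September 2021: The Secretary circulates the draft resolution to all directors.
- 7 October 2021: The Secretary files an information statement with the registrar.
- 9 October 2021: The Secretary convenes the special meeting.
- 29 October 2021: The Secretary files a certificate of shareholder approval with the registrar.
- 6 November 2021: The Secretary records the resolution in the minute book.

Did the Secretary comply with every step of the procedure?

Step 1 — counting 5 days from 4 August 2021 (when the board resolution is passed) gives a deadline of 9 August 2021; 5 August 2021 is within that limit.
Step 2 — 10 and 51 days from 5 August 2021 (when notice of the special meeting is given) are 15 August 2021 and 25 September 2021 respectively; 24 September 2021 falls inside that range.
Step 3 — must wait 10 days from 24 September 2021 (when the draft resolution is circulated), so not before 4 October 2021; done 7 October 2021 — permitted.
Step 4 — counting 10 days from 7 October 2021 (when the information statement is filed) gives a deadline of 17 October 2021; 9 October 2021 is within that limit.
Step 5 — 20 and 59 days from 7 October 2021 (when the information statement is filed) are 27 October 2021 and 5 December 2021 respectively; done 29 October 2021 — within the window.
Step 6 — counting 45 days from 4 November 2021 (end of the 6-day hold period, which began when the certificate of approval is filed on 29 October 2021) gives a deadline of 19 December 2021; done 6 November 2021 — timely.

Yes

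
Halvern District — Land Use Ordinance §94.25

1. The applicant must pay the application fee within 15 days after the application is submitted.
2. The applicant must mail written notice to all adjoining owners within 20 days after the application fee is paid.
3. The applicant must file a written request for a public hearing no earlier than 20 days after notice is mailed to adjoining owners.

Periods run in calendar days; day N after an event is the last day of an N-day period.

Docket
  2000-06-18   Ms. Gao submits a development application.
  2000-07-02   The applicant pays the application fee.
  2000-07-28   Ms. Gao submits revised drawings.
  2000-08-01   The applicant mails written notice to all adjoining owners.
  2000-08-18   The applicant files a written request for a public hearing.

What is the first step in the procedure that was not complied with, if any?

Step 1: 15 days after 2000-06-18 (when the application is submitted) is 2000-07-03; 2000-07-02 is within that limit.
Step 2: 20 days after 2000-07-02 (when the application fee is paid) is 2000-07-22; 2000-08-01 misses that deadline by 10 days.
No need to go further; step 2 was not satisfied.

Step 2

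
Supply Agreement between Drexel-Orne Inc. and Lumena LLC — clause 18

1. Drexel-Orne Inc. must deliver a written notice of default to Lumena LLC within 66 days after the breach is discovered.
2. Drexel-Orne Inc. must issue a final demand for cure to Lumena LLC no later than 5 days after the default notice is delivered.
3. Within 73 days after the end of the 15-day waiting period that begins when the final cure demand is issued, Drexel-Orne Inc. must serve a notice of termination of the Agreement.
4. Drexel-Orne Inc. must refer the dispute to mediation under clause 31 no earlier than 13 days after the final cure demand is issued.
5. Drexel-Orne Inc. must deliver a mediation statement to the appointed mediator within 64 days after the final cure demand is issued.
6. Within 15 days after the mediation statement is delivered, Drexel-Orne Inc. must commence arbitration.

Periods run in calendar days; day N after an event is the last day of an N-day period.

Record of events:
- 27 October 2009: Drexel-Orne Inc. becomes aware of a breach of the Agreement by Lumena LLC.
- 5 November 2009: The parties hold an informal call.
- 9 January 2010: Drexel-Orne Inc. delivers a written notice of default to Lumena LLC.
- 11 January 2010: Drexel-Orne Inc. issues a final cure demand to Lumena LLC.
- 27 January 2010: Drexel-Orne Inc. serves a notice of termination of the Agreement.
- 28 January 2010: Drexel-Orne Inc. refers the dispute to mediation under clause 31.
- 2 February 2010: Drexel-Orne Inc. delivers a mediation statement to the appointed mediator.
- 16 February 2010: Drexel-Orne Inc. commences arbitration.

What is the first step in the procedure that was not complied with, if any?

Step 1

Step 1 — counting 66 days from 27 October 2009 (when the breach is discovered) gives a deadline of 1 January 2010; 9 January 2010 misses that deadline by 8 days.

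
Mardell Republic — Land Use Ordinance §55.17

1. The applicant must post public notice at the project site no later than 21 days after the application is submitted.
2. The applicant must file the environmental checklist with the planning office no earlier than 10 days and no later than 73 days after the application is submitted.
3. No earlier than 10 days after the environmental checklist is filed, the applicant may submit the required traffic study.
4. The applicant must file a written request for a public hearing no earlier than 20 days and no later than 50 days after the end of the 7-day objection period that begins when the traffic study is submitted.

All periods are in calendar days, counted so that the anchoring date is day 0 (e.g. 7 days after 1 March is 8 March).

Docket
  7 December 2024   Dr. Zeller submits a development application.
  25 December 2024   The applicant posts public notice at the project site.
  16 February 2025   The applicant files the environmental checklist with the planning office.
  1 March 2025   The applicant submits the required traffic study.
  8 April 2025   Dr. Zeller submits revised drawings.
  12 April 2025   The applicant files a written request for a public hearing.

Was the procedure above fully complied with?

Yes

Step 1: 21 days after 7 December 2024 (when the application is submitted) is 28 December 2024; completed 25 December 2024, before the deadline.
Step 2: the window is 10–73 days after 7 December 2024 (when the application is submitted), so 17 December 2024 through 18 February 2025; done 16 February 2025 — within the window.
Step 3: the earliest permitted date is 10 days after 16 February 2025 (when the environmental checklist is filed), i.e. 26 February 2025; 1 March 2025 is on or after that date.
Step 4: the window is 20–50 days after 8 March 2025 (end of the 7-day objection period, which began when the traffic study is submitted on 1 March 2025), so 28 March 2025 through 27 April 2025; done 12 April 2025, which is between those dates.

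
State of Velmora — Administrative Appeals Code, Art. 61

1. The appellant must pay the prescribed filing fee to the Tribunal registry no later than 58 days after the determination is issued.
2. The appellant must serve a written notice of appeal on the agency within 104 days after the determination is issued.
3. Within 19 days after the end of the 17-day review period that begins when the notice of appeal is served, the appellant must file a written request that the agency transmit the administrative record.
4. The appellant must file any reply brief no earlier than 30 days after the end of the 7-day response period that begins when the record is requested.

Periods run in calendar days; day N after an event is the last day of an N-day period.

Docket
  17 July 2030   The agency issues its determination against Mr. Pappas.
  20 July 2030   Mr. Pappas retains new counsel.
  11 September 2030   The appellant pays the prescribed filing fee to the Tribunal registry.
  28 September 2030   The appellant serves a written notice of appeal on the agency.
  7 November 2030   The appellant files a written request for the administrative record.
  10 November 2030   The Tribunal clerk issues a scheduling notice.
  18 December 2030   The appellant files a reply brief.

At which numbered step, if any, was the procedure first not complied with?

(1) due by 17 July 2030 + 58 days = 13 September 2030; completed 11 September 2030, before the deadline.
(2) due by 17 July 2030 + 104 days = 29 October 2030; completed 28 September 2030, before the deadline.
(3) due by 15 October 2030 + 19 days = 3 November 2030; not done until 7 November 2030, 4 days after the deadline.
The procedure was therefore not followed at step 3.

Step 3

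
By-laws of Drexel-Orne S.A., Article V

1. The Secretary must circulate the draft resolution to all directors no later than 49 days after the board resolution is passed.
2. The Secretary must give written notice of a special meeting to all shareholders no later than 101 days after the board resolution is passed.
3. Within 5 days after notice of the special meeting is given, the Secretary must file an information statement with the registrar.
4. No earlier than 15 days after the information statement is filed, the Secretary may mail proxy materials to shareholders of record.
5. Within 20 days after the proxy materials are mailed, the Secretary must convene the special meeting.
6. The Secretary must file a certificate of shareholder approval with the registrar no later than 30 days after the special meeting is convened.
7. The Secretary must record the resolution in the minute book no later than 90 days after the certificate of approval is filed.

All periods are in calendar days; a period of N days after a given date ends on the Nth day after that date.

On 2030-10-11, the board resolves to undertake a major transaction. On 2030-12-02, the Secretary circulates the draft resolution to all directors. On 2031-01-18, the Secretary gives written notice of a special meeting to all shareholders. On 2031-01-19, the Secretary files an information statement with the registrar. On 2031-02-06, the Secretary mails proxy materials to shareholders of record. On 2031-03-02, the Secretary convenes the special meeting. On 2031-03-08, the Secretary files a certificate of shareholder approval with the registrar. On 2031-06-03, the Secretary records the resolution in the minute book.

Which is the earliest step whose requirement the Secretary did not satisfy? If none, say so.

Step 1

Step 1: 49 days after 2030-10-11 (when the board resolution is passed) is 2030-11-29; done 2030-12-02 — 3 days late.
The analysis stops there.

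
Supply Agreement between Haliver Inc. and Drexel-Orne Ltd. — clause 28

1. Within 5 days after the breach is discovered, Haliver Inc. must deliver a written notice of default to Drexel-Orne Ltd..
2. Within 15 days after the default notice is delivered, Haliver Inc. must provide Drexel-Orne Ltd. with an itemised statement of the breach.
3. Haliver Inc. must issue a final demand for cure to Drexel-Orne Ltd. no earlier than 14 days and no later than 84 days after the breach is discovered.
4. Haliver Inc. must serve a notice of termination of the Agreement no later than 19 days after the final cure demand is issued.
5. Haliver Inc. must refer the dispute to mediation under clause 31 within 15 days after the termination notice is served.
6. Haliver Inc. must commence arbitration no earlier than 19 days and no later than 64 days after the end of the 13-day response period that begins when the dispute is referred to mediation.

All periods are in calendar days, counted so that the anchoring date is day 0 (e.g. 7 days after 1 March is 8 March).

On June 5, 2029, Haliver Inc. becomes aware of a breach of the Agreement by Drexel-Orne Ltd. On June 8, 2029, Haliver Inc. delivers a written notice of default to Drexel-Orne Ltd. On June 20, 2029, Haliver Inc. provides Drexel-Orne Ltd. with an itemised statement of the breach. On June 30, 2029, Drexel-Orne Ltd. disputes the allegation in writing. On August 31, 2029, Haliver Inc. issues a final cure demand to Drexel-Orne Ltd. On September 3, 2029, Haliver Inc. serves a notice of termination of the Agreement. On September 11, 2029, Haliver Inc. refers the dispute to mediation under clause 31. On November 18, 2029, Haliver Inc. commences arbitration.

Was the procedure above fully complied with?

No

Step 1 — counting 5 days from June 5, 2029 (when the breach is discovered) gives a deadline of June 10, 2029; done June 8, 2029 — timely.
Step 2 — counting 15 days from June 8, 2029 (when the default notice is delivered) gives a deadline of June 23, 2029; June 20, 2029 is within that limit.
Step 3 — 14 and 84 days from June 5, 2029 (when the breach is discovered) are June 19, 2029 and August 28, 2029 respectively; August 31, 2029 is 3 days past the end of the window.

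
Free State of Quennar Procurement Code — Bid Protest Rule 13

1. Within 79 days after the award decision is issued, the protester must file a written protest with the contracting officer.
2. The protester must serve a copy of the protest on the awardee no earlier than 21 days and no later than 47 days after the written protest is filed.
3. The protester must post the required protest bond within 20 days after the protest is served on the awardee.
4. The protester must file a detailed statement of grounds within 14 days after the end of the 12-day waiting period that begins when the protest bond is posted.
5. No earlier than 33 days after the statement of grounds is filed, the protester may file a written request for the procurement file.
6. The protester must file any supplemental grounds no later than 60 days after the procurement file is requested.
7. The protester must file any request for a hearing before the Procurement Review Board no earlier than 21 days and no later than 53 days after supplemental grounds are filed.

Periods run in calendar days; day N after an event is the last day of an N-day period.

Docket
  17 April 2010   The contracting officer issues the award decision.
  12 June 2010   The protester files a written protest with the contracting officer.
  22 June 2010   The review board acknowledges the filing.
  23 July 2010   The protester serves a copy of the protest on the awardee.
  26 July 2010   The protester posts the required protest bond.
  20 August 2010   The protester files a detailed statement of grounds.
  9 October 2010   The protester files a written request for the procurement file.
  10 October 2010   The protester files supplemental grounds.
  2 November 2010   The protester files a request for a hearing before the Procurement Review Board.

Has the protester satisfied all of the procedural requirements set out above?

Yes

Step 1 — counting 79 days from 17 April 2010 (when the award decision is issued) gives a deadline of 5 July 2010; done 12 June 2010 — timely.
Step 2 — 21 and 47 days from 12 June 2010 (when the written protest is filed) are 3 July 2010 and 29 July 2010 respectively; done 23 July 2010, which is between those dates.
Step 3 — counting 20 days from 23 July 2010 (when the protest is served on the awardee) gives a deadline of 12 August 2010; 26 July 2010 is within that limit.
Step 4 — counting 14 days from 7 August 2010 (end of the 12-day waiting period, which began when the protest bond is posted on 26 July 2010) gives a deadline of 21 August 2010; 20 August 2010 is within that limit.
Step 5 — must wait 33 days from 20 August 2010 (when the statement of grounds is filed), so not before 22 September 2010; done 9 October 2010, after the minimum wait.
Step 6 — counting 60 days from 9 October 2010 (when the procurement file is requested) gives a deadline of 8 December 2010; done 10 October 2010 — timely.
Step 7 — 21 and 53 days from 10 October 2010 (when supplemental grounds are filed) are 31 October 2010 and 2 December 2010 respectively; done 2 November 2010, which is between those dates.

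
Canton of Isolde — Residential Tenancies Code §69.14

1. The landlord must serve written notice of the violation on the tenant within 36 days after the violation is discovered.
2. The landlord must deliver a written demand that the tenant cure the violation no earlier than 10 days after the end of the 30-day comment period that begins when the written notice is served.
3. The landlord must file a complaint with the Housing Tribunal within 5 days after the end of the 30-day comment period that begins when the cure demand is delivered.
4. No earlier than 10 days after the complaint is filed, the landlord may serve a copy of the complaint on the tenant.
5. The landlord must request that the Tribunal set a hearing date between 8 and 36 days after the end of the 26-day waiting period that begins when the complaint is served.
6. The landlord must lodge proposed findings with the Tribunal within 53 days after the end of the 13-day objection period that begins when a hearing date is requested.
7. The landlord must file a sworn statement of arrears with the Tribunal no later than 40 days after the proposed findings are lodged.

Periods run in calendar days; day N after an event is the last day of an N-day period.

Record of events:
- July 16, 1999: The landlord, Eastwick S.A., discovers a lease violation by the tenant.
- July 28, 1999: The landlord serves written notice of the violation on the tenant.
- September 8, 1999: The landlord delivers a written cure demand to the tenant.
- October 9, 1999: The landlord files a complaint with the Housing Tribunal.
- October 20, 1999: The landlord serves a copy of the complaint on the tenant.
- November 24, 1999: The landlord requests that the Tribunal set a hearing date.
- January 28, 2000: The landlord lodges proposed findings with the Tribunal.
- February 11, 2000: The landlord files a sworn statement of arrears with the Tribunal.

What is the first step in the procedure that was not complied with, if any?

(1) due by July 16, 1999 + 36 days = August 21, 1999; done July 28, 1999 — timely.
(2) permitted from August 27, 1999 + 10 days = September 6, 1999 onward; done September 8, 1999, after the minimum wait.
(3) due by October 8, 1999 + 5 days = October 13, 1999; completed October 9, 1999, before the deadline.
(4) permitted from October 9, 1999 + 10 days = October 19, 1999 onward; done October 20, 1999 — permitted.
(5) the permitted window runs from November 15, 1999 + 8 = November 23, 1999 to November 15, 1999 + 36 = December 21, 1999; done November 24, 1999, which is between those dates.
(6) due by December 7, 1999 + 53 days = January 29, 2000; completed January 28, 2000, before the deadline.
(7) due by January 28, 2000 + 40 days = March 8, 2000; done February 11, 2000 — timely.

None — every step was satisfied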